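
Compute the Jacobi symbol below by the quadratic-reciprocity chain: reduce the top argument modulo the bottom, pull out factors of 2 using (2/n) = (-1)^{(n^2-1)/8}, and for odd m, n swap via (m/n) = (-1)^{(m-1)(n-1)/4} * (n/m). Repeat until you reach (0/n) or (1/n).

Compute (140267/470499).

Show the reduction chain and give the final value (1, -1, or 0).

reciprocity: (140267/470499) = -1·(470499/140267) since 140267 mod 4 = 3, 470499 mod 4 = 3; sign now -1
(470499/140267) = (49698/140267)   [reduce mod 140267]
49698 = 2^1·24849; (2/140267) = -1 since 140267 mod 8 = 3, so (49698/140267) = (-1)^1·(24849/140267); sign now +1
reciprocity: (24849/140267) = +1·(140267/24849) since 24849 mod 4 = 1, 140267 mod 4 = 3; sign now +1
(140267/24849) = (16022/24849)   [reduce mod 24849]
16022 = 2^1·8011; (2/24849) = +1 since 24849 mod 8 = 1, so (16022/24849) = (+1)^1·(8011/24849); sign now +1
reciprocity: (8011/24849) = +1·(24849/8011) since 8011 mod 4 = 3, 24849 mod 4 = 1; sign now +1
(24849/8011) = (816/8011)   [reduce mod 8011]
816 = 2^4·51; (2/8011) = -1 since 8011 mod 8 = 3, so (816/8011) = (-1)^4·(51/8011); sign now +1
reciprocity: (51/8011) = -1·(8011/51) since 51 mod 4 = 3, 8011 mod 4 = 3; sign now -1
(8011/51) = (4/51)   [reduce mod 51]
4 = 2^2·1; (2/51) = -1 since 51 mod 8 = 3, so (4/51) = (-1)^2·(1/51); sign now -1
(1/51) = 1; final value = sign = -1

-1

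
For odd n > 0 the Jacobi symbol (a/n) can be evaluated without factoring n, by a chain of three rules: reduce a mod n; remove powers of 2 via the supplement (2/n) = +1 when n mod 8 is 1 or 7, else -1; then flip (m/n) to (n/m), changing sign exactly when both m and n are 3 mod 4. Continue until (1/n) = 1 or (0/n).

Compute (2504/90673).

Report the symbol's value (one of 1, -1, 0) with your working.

1

2504 = 2^3·313; (2/90673) = +1 since 90673 mod 8 = 1, so (2504/90673) = (+1)^3·(313/90673); sign now +1
reciprocity: (313/90673) = +1·(90673/313) since 313 mod 4 = 1, 90673 mod 4 = 1; sign now +1
(90673/313) = (216/313)   [reduce mod 313]
216 = 2^3·27; (2/313) = +1 since 313 mod 8 = 1, so (216/313) = (+1)^3·(27/313); sign now +1
reciprocity: (27/313) = +1·(313/27) since 27 mod 4 = 3, 313 mod 4 = 1; sign now +1
(313/27) = (16/27)   [reduce mod 27]
16 = 2^4·1; (2/27) = -1 since 27 mod 8 = 3, so (16/27) = (-1)^4·(1/27); sign now +1
(1/27) = 1; final value = sign = +1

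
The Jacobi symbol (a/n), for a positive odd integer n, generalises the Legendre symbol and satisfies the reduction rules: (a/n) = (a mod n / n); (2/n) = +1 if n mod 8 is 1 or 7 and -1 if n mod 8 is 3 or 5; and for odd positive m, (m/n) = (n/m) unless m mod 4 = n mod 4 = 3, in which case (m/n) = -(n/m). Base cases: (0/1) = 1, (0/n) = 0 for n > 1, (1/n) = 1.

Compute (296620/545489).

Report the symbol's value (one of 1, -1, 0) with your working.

factor out 2^2: 296620 = 2^2·74155; with 545489 mod 8 = 1, (2/545489) = +1; sign now +1; continue with (74155/545489)
flip (74155/545489) -> (545489/74155): both odd, 74155 mod 4 = 3, 545489 mod 4 = 1, so the flip contributes +1; sign now +1
(545489/74155): 545489 mod 74155 = 26404, so (545489/74155) = (26404/74155)
factor out 2^2: 26404 = 2^2·6601; with 74155 mod 8 = 3, (2/74155) = -1; sign now +1; continue with (6601/74155)
flip (6601/74155) -> (74155/6601): both odd, 6601 mod 4 = 1, 74155 mod 4 = 3, so the flip contributes +1; sign now +1
(74155/6601): 74155 mod 6601 = 1544, so (74155/6601) = (1544/6601)
factor out 2^3: 1544 = 2^3·193; with 6601 mod 8 = 1, (2/6601) = +1; sign now +1; continue with (193/6601)
flip (193/6601) -> (6601/193): both odd, 193 mod 4 = 1, 6601 mod 4 = 1, so the flip contributes +1; sign now +1
(6601/193): 6601 mod 193 = 39, so (6601/193) = (39/193)
flip (39/193) -> (193/39): both odd, 39 mod 4 = 3, 193 mod 4 = 1, so the flip contributes +1; sign now +1
(193/39): 193 mod 39 = 37, so (193/39) = (37/39)
flip (37/39) -> (39/37): both odd, 37 mod 4 = 1, 39 mod 4 = 3, so the flip contributes +1; sign now +1
(39/37): 39 mod 37 = 2, so (39/37) = (2/37)
factor out 2^1: 2 = 2^1·1; with 37 mod 8 = 5, (2/37) = -1; sign now -1; continue with (1/37)
reached (1/37) = 1, so the symbol is -1

-1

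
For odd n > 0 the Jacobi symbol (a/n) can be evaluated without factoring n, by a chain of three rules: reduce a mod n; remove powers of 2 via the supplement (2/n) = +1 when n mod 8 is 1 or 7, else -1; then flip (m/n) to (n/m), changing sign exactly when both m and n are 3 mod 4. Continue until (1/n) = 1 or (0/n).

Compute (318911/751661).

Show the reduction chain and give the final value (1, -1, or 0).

flip (318911/751661) -> (751661/318911): both odd, 318911 mod 4 = 3, 751661 mod 4 = 1, so the flip contributes +1; sign now +1
(751661/318911): 751661 mod 318911 = 113839, so (751661/318911) = (113839/318911)
flip (113839/318911) -> (318911/113839): both odd, 113839 mod 4 = 3, 318911 mod 4 = 3, so the flip contributes -1; sign now -1
(318911/113839): 318911 mod 113839 = 91233, so (318911/113839) = (91233/113839)
flip (91233/113839) -> (113839/91233): both odd, 91233 mod 4 = 1, 113839 mod 4 = 3, so the flip contributes +1; sign now -1
(113839/91233): 113839 mod 91233 = 22606, so (113839/91233) = (22606/91233)
factor out 2^1: 22606 = 2^1·11303; with 91233 mod 8 = 1, (2/91233) = +1; sign now -1; continue with (11303/91233)
flip (11303/91233) -> (91233/11303): both odd, 11303 mod 4 = 3, 91233 mod 4 = 1, so the flip contributes +1; sign now -1
(91233/11303): 91233 mod 11303 = 809, so (91233/11303) = (809/11303)
flip (809/11303) -> (11303/809): both odd, 809 mod 4 = 1, 11303 mod 4 = 3, so the flip contributes +1; sign now -1
(11303/809): 11303 mod 809 = 786, so (11303/809) = (786/809)
factor out 2^1: 786 = 2^1·393; with 809 mod 8 = 1, (2/809) = +1; sign now -1; continue with (393/809)
flip (393/809) -> (809/393): both odd, 393 mod 4 = 1, 809 mod 4 = 1, so the flip contributes +1; sign now -1
(809/393): 809 mod 393 = 23, so (809/393) = (23/393)
flip (23/393) -> (393/23): both odd, 23 mod 4 = 3, 393 mod 4 = 1, so the flip contributes +1; sign now -1
(393/23): 393 mod 23 = 2, so (393/23) = (2/23)
factor out 2^1: 2 = 2^1·1; with 23 mod 8 = 7, (2/23) = +1; sign now -1; continue with (1/23)
reached (1/23) = 1, so the symbol is -1

-1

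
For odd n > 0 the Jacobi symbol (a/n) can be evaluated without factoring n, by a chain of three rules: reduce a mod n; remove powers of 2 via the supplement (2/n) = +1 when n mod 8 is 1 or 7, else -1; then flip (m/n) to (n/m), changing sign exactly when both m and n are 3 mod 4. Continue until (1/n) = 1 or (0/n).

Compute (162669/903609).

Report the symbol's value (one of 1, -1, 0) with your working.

flip (162669/903609) -> (903609/162669): both odd, 162669 mod 4 = 1, 903609 mod 4 = 1, so the flip contributes +1; sign now +1
(903609/162669): 903609 mod 162669 = 90264, so (903609/162669) = (90264/162669)
factor out 2^3: 90264 = 2^3·11283; with 162669 mod 8 = 5, (2/162669) = -1; sign now -1; continue with (11283/162669)
flip (11283/162669) -> (162669/11283): both odd, 11283 mod 4 = 3, 162669 mod 4 = 1, so the flip contributes +1; sign now -1
(162669/11283): 162669 mod 11283 = 4707, so (162669/11283) = (4707/11283)
flip (4707/11283) -> (11283/4707): both odd, 4707 mod 4 = 3, 11283 mod 4 = 3, so the flip contributes -1; sign now +1
(11283/4707): 11283 mod 4707 = 1869, so (11283/4707) = (1869/4707)
flip (1869/4707) -> (4707/1869): both odd, 1869 mod 4 = 1, 4707 mod 4 = 3, so the flip contributes +1; sign now +1
(4707/1869): 4707 mod 1869 = 969, so (4707/1869) = (969/1869)
flip (969/1869) -> (1869/969): both odd, 969 mod 4 = 1, 1869 mod 4 = 1, so the flip contributes +1; sign now +1
(1869/969): 1869 mod 969 = 900, so (1869/969) = (900/969)
factor out 2^2: 900 = 2^2·225; with 969 mod 8 = 1, (2/969) = +1; sign now +1; continue with (225/969)
flip (225/969) -> (969/225): both odd, 225 mod 4 = 1, 969 mod 4 = 1, so the flip contributes +1; sign now +1
(969/225): 969 mod 225 = 69, so (969/225) = (69/225)
flip (69/225) -> (225/69): both odd, 69 mod 4 = 1, 225 mod 4 = 1, so the flip contributes +1; sign now +1
(225/69): 225 mod 69 = 18, so (225/69) = (18/69)
factor out 2^1: 18 = 2^1·9; with 69 mod 8 = 5, (2/69) = -1; sign now -1; continue with (9/69)
flip (9/69) -> (69/9): both odd, 9 mod 4 = 1, 69 mod 4 = 1, so the flip contributes +1; sign now -1
(69/9): 69 mod 9 = 6, so (69/9) = (6/9)
factor out 2^1: 6 = 2^1·3; with 9 mod 8 = 1, (2/9) = +1; sign now -1; continue with (3/9)
flip (3/9) -> (9/3): both odd, 3 mod 4 = 3, 9 mod 4 = 1, so the flip contributes +1; sign now -1
(9/3): 9 mod 3 = 0, so (9/3) = (0/3)
reached (0/3); gcd(a, n) > 1, so (0/3) = 0 and the symbol is 0

0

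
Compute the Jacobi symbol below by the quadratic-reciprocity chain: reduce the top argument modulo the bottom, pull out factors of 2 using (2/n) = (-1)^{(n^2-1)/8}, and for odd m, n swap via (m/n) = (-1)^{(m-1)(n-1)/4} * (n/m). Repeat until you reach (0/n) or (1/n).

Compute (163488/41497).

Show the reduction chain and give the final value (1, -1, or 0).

(163488/41497) = (38997/41497)   [reduce mod 41497]
reciprocity: (38997/41497) = +1·(41497/38997) since 38997 mod 4 = 1, 41497 mod 4 = 1; sign now +1
(41497/38997) = (2500/38997)   [reduce mod 38997]
2500 = 2^2·625; (2/38997) = -1 since 38997 mod 8 = 5, so (2500/38997) = (-1)^2·(625/38997); sign now +1
reciprocity: (625/38997) = +1·(38997/625) since 625 mod 4 = 1, 38997 mod 4 = 1; sign now +1
(38997/625) = (247/625)   [reduce mod 625]
reciprocity: (247/625) = +1·(625/247) since 247 mod 4 = 3, 625 mod 4 = 1; sign now +1
(625/247) = (131/247)   [reduce mod 247]
reciprocity: (131/247) = -1·(247/131) since 131 mod 4 = 3, 247 mod 4 = 3; sign now -1
(247/131) = (116/131)   [reduce mod 131]
116 = 2^2·29; (2/131) = -1 since 131 mod 8 = 3, so (116/131) = (-1)^2·(29/131); sign now -1
reciprocity: (29/131) = +1·(131/29) since 29 mod 4 = 1, 131 mod 4 = 3; sign now -1
(131/29) = (15/29)   [reduce mod 29]
reciprocity: (15/29) = +1·(29/15) since 15 mod 4 = 3, 29 mod 4 = 1; sign now -1
(29/15) = (14/15)   [reduce mod 15]
14 = 2^1·7; (2/15) = +1 since 15 mod 8 = 7, so (14/15) = (+1)^1·(7/15); sign now -1
reciprocity: (7/15) = -1·(15/7) since 7 mod 4 = 3, 15 mod 4 = 3; sign now +1
(15/7) = (1/7)   [reduce mod 7]
(1/7) = 1; final value = sign = +1

1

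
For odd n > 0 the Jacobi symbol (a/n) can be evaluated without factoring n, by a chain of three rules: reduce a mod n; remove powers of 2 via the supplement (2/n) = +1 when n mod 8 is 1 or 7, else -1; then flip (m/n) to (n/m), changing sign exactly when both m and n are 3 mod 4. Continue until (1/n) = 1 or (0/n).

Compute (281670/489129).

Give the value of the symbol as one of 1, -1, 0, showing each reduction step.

factor out 2^1: 281670 = 2^1·140835; with 489129 mod 8 = 1, (2/489129) = +1; sign now +1; continue with (140835/489129)
flip (140835/489129) -> (489129/140835): both odd, 140835 mod 4 = 3, 489129 mod 4 = 1, so the flip contributes +1; sign now +1
(489129/140835): 489129 mod 140835 = 66624, so (489129/140835) = (66624/140835)
factor out 2^6: 66624 = 2^6·1041; with 140835 mod 8 = 3, (2/140835) = -1; sign now +1; continue with (1041/140835)
flip (1041/140835) -> (140835/1041): both odd, 1041 mod 4 = 1, 140835 mod 4 = 3, so the flip contributes +1; sign now +1
(140835/1041): 140835 mod 1041 = 300, so (140835/1041) = (300/1041)
factor out 2^2: 300 = 2^2·75; with 1041 mod 8 = 1, (2/1041) = +1; sign now +1; continue with (75/1041)
flip (75/1041) -> (1041/75): both odd, 75 mod 4 = 3, 1041 mod 4 = 1, so the flip contributes +1; sign now +1
(1041/75): 1041 mod 75 = 66, so (1041/75) = (66/75)
factor out 2^1: 66 = 2^1·33; with 75 mod 8 = 3, (2/75) = -1; sign now -1; continue with (33/75)
flip (33/75) -> (75/33): both odd, 33 mod 4 = 1, 75 mod 4 = 3, so the flip contributes +1; sign now -1
(75/33): 75 mod 33 = 9, so (75/33) = (9/33)
flip (9/33) -> (33/9): both odd, 9 mod 4 = 1, 33 mod 4 = 1, so the flip contributes +1; sign now -1
(33/9): 33 mod 9 = 6, so (33/9) = (6/9)
factor out 2^1: 6 = 2^1·3; with 9 mod 8 = 1, (2/9) = +1; sign now -1; continue with (3/9)
flip (3/9) -> (9/3): both odd, 3 mod 4 = 3, 9 mod 4 = 1, so the flip contributes +1; sign now -1
(9/3): 9 mod 3 = 0, so (9/3) = (0/3)
reached (0/3); gcd(a, n) > 1, so (0/3) = 0 and the symbol is 0

0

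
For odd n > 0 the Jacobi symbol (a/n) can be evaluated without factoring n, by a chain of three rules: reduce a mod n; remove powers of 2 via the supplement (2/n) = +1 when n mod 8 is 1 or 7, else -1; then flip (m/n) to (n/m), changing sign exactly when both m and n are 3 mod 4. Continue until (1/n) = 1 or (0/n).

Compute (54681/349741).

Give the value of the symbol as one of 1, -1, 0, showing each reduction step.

flip (54681/349741) -> (349741/54681): both odd, 54681 mod 4 = 1, 349741 mod 4 = 1, so the flip contributes +1; sign now +1
(349741/54681): 349741 mod 54681 = 21655, so (349741/54681) = (21655/54681)
flip (21655/54681) -> (54681/21655): both odd, 21655 mod 4 = 3, 54681 mod 4 = 1, so the flip contributes +1; sign now +1
(54681/21655): 54681 mod 21655 = 11371, so (54681/21655) = (11371/21655)
flip (11371/21655) -> (21655/11371): both odd, 11371 mod 4 = 3, 21655 mod 4 = 3, so the flip contributes -1; sign now -1
(21655/11371): 21655 mod 11371 = 10284, so (21655/11371) = (10284/11371)
factor out 2^2: 10284 = 2^2·2571; with 11371 mod 8 = 3, (2/11371) = -1; sign now -1; continue with (2571/11371)
flip (2571/11371) -> (11371/2571): both odd, 2571 mod 4 = 3, 11371 mod 4 = 3, so the flip contributes -1; sign now +1
(11371/2571): 11371 mod 2571 = 1087, so (11371/2571) = (1087/2571)
flip (1087/2571) -> (2571/1087): both odd, 1087 mod 4 = 3, 2571 mod 4 = 3, so the flip contributes -1; sign now -1
(2571/1087): 2571 mod 1087 = 397, so (2571/1087) = (397/1087)
flip (397/1087) -> (1087/397): both odd, 397 mod 4 = 1, 1087 mod 4 = 3, so the flip contributes +1; sign now -1
(1087/397): 1087 mod 397 = 293, so (1087/397) = (293/397)
flip (293/397) -> (397/293): both odd, 293 mod 4 = 1, 397 mod 4 = 1, so the flip contributes +1; sign now -1
(397/293): 397 mod 293 = 104, so (397/293) = (104/293)
factor out 2^3: 104 = 2^3·13; with 293 mod 8 = 5, (2/293) = -1; sign now +1; continue with (13/293)
flip (13/293) -> (293/13): both odd, 13 mod 4 = 1, 293 mod 4 = 1, so the flip contributes +1; sign now +1
(293/13): 293 mod 13 = 7, so (293/13) = (7/13)
flip (7/13) -> (13/7): both odd, 7 mod 4 = 3, 13 mod 4 = 1, so the flip contributes +1; sign now +1
(13/7): 13 mod 7 = 6, so (13/7) = (6/7)
factor out 2^1: 6 = 2^1·3; with 7 mod 8 = 7, (2/7) = +1; sign now +1; continue with (3/7)
flip (3/7) -> (7/3): both odd, 3 mod 4 = 3, 7 mod 4 = 3, so the flip contributes -1; sign now -1
(7/3): 7 mod 3 = 1, so (7/3) = (1/3)
reached (1/3) = 1, so the symbol is -1

-1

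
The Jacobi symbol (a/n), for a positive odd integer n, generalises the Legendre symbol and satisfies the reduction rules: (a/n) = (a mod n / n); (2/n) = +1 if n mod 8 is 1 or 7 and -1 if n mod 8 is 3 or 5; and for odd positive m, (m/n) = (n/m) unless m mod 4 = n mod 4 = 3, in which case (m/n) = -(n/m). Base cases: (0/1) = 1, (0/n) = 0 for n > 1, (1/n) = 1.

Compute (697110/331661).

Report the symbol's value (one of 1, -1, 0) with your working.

(697110/331661) = (33788/331661)   [reduce mod 331661]
33788 = 2^2·8447; (2/331661) = -1 since 331661 mod 8 = 5, so (33788/331661) = (-1)^2·(8447/331661); sign now +1
reciprocity: (8447/331661) = +1·(331661/8447) since 8447 mod 4 = 3, 331661 mod 4 = 1; sign now +1
(331661/8447) = (2228/8447)   [reduce mod 8447]
2228 = 2^2·557; (2/8447) = +1 since 8447 mod 8 = 7, so (2228/8447) = (+1)^2·(557/8447); sign now +1
reciprocity: (557/8447) = +1·(8447/557) since 557 mod 4 = 1, 8447 mod 4 = 3; sign now +1
(8447/557) = (92/557)   [reduce mod 557]
92 = 2^2·23; (2/557) = -1 since 557 mod 8 = 5, so (92/557) = (-1)^2·(23/557); sign now +1
reciprocity: (23/557) = +1·(557/23) since 23 mod 4 = 3, 557 mod 4 = 1; sign now +1
(557/23) = (5/23)   [reduce mod 23]
reciprocity: (5/23) = +1·(23/5) since 5 mod 4 = 1, 23 mod 4 = 3; sign now +1
(23/5) = (3/5)   [reduce mod 5]
reciprocity: (3/5) = +1·(5/3) since 3 mod 4 = 3, 5 mod 4 = 1; sign now +1
(5/3) = (2/3)   [reduce mod 3]
2 = 2^1·1; (2/3) = -1 since 3 mod 8 = 3, so (2/3) = (-1)^1·(1/3); sign now -1
(1/3) = 1; final value = sign = -1

-1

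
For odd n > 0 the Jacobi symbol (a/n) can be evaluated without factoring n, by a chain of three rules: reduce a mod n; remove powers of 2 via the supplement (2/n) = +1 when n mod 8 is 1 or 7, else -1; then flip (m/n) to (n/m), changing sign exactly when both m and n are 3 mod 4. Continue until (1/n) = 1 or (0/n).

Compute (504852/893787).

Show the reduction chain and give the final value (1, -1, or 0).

504852 = 2^2·126213; (2/893787) = -1 since 893787 mod 8 = 3, so (504852/893787) = (-1)^2·(126213/893787); sign now +1
reciprocity: (126213/893787) = +1·(893787/126213) since 126213 mod 4 = 1, 893787 mod 4 = 3; sign now +1
(893787/126213) = (10296/126213)   [reduce mod 126213]
10296 = 2^3·1287; (2/126213) = -1 since 126213 mod 8 = 5, so (10296/126213) = (-1)^3·(1287/126213); sign now -1
reciprocity: (1287/126213) = +1·(126213/1287) since 1287 mod 4 = 3, 126213 mod 4 = 1; sign now -1
(126213/1287) = (87/1287)   [reduce mod 1287]
reciprocity: (87/1287) = -1·(1287/87) since 87 mod 4 = 3, 1287 mod 4 = 3; sign now +1
(1287/87) = (69/87)   [reduce mod 87]
reciprocity: (69/87) = +1·(87/69) since 69 mod 4 = 1, 87 mod 4 = 3; sign now +1
(87/69) = (18/69)   [reduce mod 69]
18 = 2^1·9; (2/69) = -1 since 69 mod 8 = 5, so (18/69) = (-1)^1·(9/69); sign now -1
reciprocity: (9/69) = +1·(69/9) since 9 mod 4 = 1, 69 mod 4 = 1; sign now -1
(69/9) = (6/9)   [reduce mod 9]
6 = 2^1·3; (2/9) = +1 since 9 mod 8 = 1, so (6/9) = (+1)^1·(3/9); sign now -1
reciprocity: (3/9) = +1·(9/3) since 3 mod 4 = 3, 9 mod 4 = 1; sign now -1
(9/3) = (0/3)   [reduce mod 3]
(0/3) = 0   [gcd(a, n) > 1]; final value = 0

0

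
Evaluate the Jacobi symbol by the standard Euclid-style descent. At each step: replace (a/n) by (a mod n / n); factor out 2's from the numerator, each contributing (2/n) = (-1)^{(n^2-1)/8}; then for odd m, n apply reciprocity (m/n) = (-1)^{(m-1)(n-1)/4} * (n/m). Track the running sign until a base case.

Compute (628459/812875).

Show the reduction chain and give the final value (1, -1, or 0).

-1

flip (628459/812875) -> (812875/628459): both odd, 628459 mod 4 = 3, 812875 mod 4 = 3, so the flip contributes -1; sign now -1
(812875/628459): 812875 mod 628459 = 184416, so (812875/628459) = (184416/628459)
factor out 2^5: 184416 = 2^5·5763; with 628459 mod 8 = 3, (2/628459) = -1; sign now +1; continue with (5763/628459)
flip (5763/628459) -> (628459/5763): both odd, 5763 mod 4 = 3, 628459 mod 4 = 3, so the flip contributes -1; sign now -1
(628459/5763): 628459 mod 5763 = 292, so (628459/5763) = (292/5763)
factor out 2^2: 292 = 2^2·73; with 5763 mod 8 = 3, (2/5763) = -1; sign now -1; continue with (73/5763)
flip (73/5763) -> (5763/73): both odd, 73 mod 4 = 1, 5763 mod 4 = 3, so the flip contributes +1; sign now -1
(5763/73): 5763 mod 73 = 69, so (5763/73) = (69/73)
flip (69/73) -> (73/69): both odd, 69 mod 4 = 1, 73 mod 4 = 1, so the flip contributes +1; sign now -1
(73/69): 73 mod 69 = 4, so (73/69) = (4/69)
factor out 2^2: 4 = 2^2·1; with 69 mod 8 = 5, (2/69) = -1; sign now -1; continue with (1/69)
reached (1/69) = 1, so the symbol is -1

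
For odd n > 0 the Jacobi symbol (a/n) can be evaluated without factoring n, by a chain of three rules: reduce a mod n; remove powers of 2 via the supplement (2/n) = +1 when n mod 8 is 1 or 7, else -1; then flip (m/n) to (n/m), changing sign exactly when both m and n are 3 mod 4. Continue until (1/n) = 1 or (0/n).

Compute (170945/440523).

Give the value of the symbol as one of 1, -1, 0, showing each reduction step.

flip (170945/440523) -> (440523/170945): both odd, 170945 mod 4 = 1, 440523 mod 4 = 3, so the flip contributes +1; sign now +1
(440523/170945): 440523 mod 170945 = 98633, so (440523/170945) = (98633/170945)
flip (98633/170945) -> (170945/98633): both odd, 98633 mod 4 = 1, 170945 mod 4 = 1, so the flip contributes +1; sign now +1
(170945/98633): 170945 mod 98633 = 72312, so (170945/98633) = (72312/98633)
factor out 2^3: 72312 = 2^3·9039; with 98633 mod 8 = 1, (2/98633) = +1; sign now +1; continue with (9039/98633)
flip (9039/98633) -> (98633/9039): both odd, 9039 mod 4 = 3, 98633 mod 4 = 1, so the flip contributes +1; sign now +1
(98633/9039): 98633 mod 9039 = 8243, so (98633/9039) = (8243/9039)
flip (8243/9039) -> (9039/8243): both odd, 8243 mod 4 = 3, 9039 mod 4 = 3, so the flip contributes -1; sign now -1
(9039/8243): 9039 mod 8243 = 796, so (9039/8243) = (796/8243)
factor out 2^2: 796 = 2^2·199; with 8243 mod 8 = 3, (2/8243) = -1; sign now -1; continue with (199/8243)
flip (199/8243) -> (8243/199): both odd, 199 mod 4 = 3, 8243 mod 4 = 3, so the flip contributes -1; sign now +1
(8243/199): 8243 mod 199 = 84, so (8243/199) = (84/199)
factor out 2^2: 84 = 2^2·21; with 199 mod 8 = 7, (2/199) = +1; sign now +1; continue with (21/199)
flip (21/199) -> (199/21): both odd, 21 mod 4 = 1, 199 mod 4 = 3, so the flip contributes +1; sign now +1
(199/21): 199 mod 21 = 10, so (199/21) = (10/21)
factor out 2^1: 10 = 2^1·5; with 21 mod 8 = 5, (2/21) = -1; sign now -1; continue with (5/21)
flip (5/21) -> (21/5): both odd, 5 mod 4 = 1, 21 mod 4 = 1, so the flip contributes +1; sign now -1
(21/5): 21 mod 5 = 1, so (21/5) = (1/5)
reached (1/5) = 1, so the symbol is -1

-1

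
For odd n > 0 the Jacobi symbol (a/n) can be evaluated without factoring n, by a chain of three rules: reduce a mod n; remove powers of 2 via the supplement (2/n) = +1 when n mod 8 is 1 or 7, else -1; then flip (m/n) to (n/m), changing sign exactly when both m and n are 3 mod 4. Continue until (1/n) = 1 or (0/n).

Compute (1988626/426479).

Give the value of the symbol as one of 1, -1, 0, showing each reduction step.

(1988626/426479): 1988626 mod 426479 = 282710, so (1988626/426479) = (282710/426479)
factor out 2^1: 282710 = 2^1·141355; with 426479 mod 8 = 7, (2/426479) = +1; sign now +1; continue with (141355/426479)
flip (141355/426479) -> (426479/141355): both odd, 141355 mod 4 = 3, 426479 mod 4 = 3, so the flip contributes -1; sign now -1
(426479/141355): 426479 mod 141355 = 2414, so (426479/141355) = (2414/141355)
factor out 2^1: 2414 = 2^1·1207; with 141355 mod 8 = 3, (2/141355) = -1; sign now +1; continue with (1207/141355)
flip (1207/141355) -> (141355/1207): both odd, 1207 mod 4 = 3, 141355 mod 4 = 3, so the flip contributes -1; sign now -1
(141355/1207): 141355 mod 1207 = 136, so (141355/1207) = (136/1207)
factor out 2^3: 136 = 2^3·17; with 1207 mod 8 = 7, (2/1207) = +1; sign now -1; continue with (17/1207)
flip (17/1207) -> (1207/17): both odd, 17 mod 4 = 1, 1207 mod 4 = 3, so the flip contributes +1; sign now -1
(1207/17): 1207 mod 17 = 0, so (1207/17) = (0/17)
reached (0/17); gcd(a, n) > 1, so (0/17) = 0 and the symbol is 0

0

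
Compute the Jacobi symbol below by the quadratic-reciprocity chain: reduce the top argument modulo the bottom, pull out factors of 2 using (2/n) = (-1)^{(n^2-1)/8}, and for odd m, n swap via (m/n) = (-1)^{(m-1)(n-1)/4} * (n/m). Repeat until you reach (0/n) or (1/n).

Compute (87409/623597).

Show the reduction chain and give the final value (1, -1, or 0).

flip (87409/623597) -> (623597/87409): both odd, 87409 mod 4 = 1, 623597 mod 4 = 1, so the flip contributes +1; sign now +1
(623597/87409): 623597 mod 87409 = 11734, so (623597/87409) = (11734/87409)
factor out 2^1: 11734 = 2^1·5867; with 87409 mod 8 = 1, (2/87409) = +1; sign now +1; continue with (5867/87409)
flip (5867/87409) -> (87409/5867): both odd, 5867 mod 4 = 3, 87409 mod 4 = 1, so the flip contributes +1; sign now +1
(87409/5867): 87409 mod 5867 = 5271, so (87409/5867) = (5271/5867)
flip (5271/5867) -> (5867/5271): both odd, 5271 mod 4 = 3, 5867 mod 4 = 3, so the flip contributes -1; sign now -1
(5867/5271): 5867 mod 5271 = 596, so (5867/5271) = (596/5271)
factor out 2^2: 596 = 2^2·149; with 5271 mod 8 = 7, (2/5271) = +1; sign now -1; continue with (149/5271)
flip (149/5271) -> (5271/149): both odd, 149 mod 4 = 1, 5271 mod 4 = 3, so the flip contributes +1; sign now -1
(5271/149): 5271 mod 149 = 56, so (5271/149) = (56/149)
factor out 2^3: 56 = 2^3·7; with 149 mod 8 = 5, (2/149) = -1; sign now +1; continue with (7/149)
flip (7/149) -> (149/7): both odd, 7 mod 4 = 3, 149 mod 4 = 1, so the flip contributes +1; sign now +1
(149/7): 149 mod 7 = 2, so (149/7) = (2/7)
factor out 2^1: 2 = 2^1·1; with 7 mod 8 = 7, (2/7) = +1; sign now +1; continue with (1/7)
reached (1/7) = 1, so the symbol is +1

1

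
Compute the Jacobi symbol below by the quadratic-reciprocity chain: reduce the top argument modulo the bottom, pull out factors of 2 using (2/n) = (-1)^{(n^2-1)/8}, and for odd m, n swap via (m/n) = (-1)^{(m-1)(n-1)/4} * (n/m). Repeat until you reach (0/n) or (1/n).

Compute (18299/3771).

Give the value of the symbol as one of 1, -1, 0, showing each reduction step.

-1

(18299/3771): 18299 mod 3771 = 3215, so (18299/3771) = (3215/3771)
flip (3215/3771) -> (3771/3215): both odd, 3215 mod 4 = 3, 3771 mod 4 = 3, so the flip contributes -1; sign now -1
(3771/3215): 3771 mod 3215 = 556, so (3771/3215) = (556/3215)
factor out 2^2: 556 = 2^2·139; with 3215 mod 8 = 7, (2/3215) = +1; sign now -1; continue with (139/3215)
flip (139/3215) -> (3215/139): both odd, 139 mod 4 = 3, 3215 mod 4 = 3, so the flip contributes -1; sign now +1
(3215/139): 3215 mod 139 = 18, so (3215/139) = (18/139)
factor out 2^1: 18 = 2^1·9; with 139 mod 8 = 3, (2/139) = -1; sign now -1; continue with (9/139)
flip (9/139) -> (139/9): both odd, 9 mod 4 = 1, 139 mod 4 = 3, so the flip contributes +1; sign now -1
(139/9): 139 mod 9 = 4, so (139/9) = (4/9)
factor out 2^2: 4 = 2^2·1; with 9 mod 8 = 1, (2/9) = +1; sign now -1; continue with (1/9)
reached (1/9) = 1, so the symbol is -1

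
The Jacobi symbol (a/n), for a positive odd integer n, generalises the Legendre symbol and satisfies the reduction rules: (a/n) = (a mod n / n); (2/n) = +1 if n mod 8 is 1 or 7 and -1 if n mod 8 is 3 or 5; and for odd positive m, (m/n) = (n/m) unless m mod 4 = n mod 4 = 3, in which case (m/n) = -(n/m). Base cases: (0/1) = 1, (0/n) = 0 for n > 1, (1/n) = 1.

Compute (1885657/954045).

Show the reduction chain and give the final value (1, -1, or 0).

(1885657/954045) = (931612/954045)   [reduce mod 954045]
931612 = 2^2·232903; (2/954045) = -1 since 954045 mod 8 = 5, so (931612/954045) = (-1)^2·(232903/954045); sign now +1
reciprocity: (232903/954045) = +1·(954045/232903) since 232903 mod 4 = 3, 954045 mod 4 = 1; sign now +1
(954045/232903) = (22433/232903)   [reduce mod 232903]
reciprocity: (22433/232903) = +1·(232903/22433) since 22433 mod 4 = 1, 232903 mod 4 = 3; sign now +1
(232903/22433) = (8573/22433)   [reduce mod 22433]
reciprocity: (8573/22433) = +1·(22433/8573) since 8573 mod 4 = 1, 22433 mod 4 = 1; sign now +1
(22433/8573) = (5287/8573)   [reduce mod 8573]
reciprocity: (5287/8573) = +1·(8573/5287) since 5287 mod 4 = 3, 8573 mod 4 = 1; sign now +1
(8573/5287) = (3286/5287)   [reduce mod 5287]
3286 = 2^1·1643; (2/5287) = +1 since 5287 mod 8 = 7, so (3286/5287) = (+1)^1·(1643/5287); sign now +1
reciprocity: (1643/5287) = -1·(5287/1643) since 1643 mod 4 = 3, 5287 mod 4 = 3; sign now -1
(5287/1643) = (358/1643)   [reduce mod 1643]
358 = 2^1·179; (2/1643) = -1 since 1643 mod 8 = 3, so (358/1643) = (-1)^1·(179/1643); sign now +1
reciprocity: (179/1643) = -1·(1643/179) since 179 mod 4 = 3, 1643 mod 4 = 3; sign now -1
(1643/179) = (32/179)   [reduce mod 179]
32 = 2^5·1; (2/179) = -1 since 179 mod 8 = 3, so (32/179) = (-1)^5·(1/179); sign now +1
(1/179) = 1; final value = sign = +1

1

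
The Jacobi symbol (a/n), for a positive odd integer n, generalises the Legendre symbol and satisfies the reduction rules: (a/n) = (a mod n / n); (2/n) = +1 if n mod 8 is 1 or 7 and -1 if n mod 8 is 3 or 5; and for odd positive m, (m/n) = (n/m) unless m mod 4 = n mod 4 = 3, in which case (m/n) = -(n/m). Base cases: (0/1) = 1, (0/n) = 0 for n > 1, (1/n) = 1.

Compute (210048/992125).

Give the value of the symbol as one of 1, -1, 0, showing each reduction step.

210048 = 2^7·1641; (2/992125) = -1 since 992125 mod 8 = 5, so (210048/992125) = (-1)^7·(1641/992125); sign now -1
reciprocity: (1641/992125) = +1·(992125/1641) since 1641 mod 4 = 1, 992125 mod 4 = 1; sign now -1
(992125/1641) = (961/1641)   [reduce mod 1641]
reciprocity: (961/1641) = +1·(1641/961) since 961 mod 4 = 1, 1641 mod 4 = 1; sign now -1
(1641/961) = (680/961)   [reduce mod 961]
680 = 2^3·85; (2/961) = +1 since 961 mod 8 = 1, so (680/961) = (+1)^3·(85/961); sign now -1
reciprocity: (85/961) = +1·(961/85) since 85 mod 4 = 1, 961 mod 4 = 1; sign now -1
(961/85) = (26/85)   [reduce mod 85]
26 = 2^1·13; (2/85) = -1 since 85 mod 8 = 5, so (26/85) = (-1)^1·(13/85); sign now +1
reciprocity: (13/85) = +1·(85/13) since 13 mod 4 = 1, 85 mod 4 = 1; sign now +1
(85/13) = (7/13)   [reduce mod 13]
reciprocity: (7/13) = +1·(13/7) since 7 mod 4 = 3, 13 mod 4 = 1; sign now +1
(13/7) = (6/7)   [reduce mod 7]
6 = 2^1·3; (2/7) = +1 since 7 mod 8 = 7, so (6/7) = (+1)^1·(3/7); sign now +1
reciprocity: (3/7) = -1·(7/3) since 3 mod 4 = 3, 7 mod 4 = 3; sign now -1
(7/3) = (1/3)   [reduce mod 3]
(1/3) = 1; final value = sign = -1

-1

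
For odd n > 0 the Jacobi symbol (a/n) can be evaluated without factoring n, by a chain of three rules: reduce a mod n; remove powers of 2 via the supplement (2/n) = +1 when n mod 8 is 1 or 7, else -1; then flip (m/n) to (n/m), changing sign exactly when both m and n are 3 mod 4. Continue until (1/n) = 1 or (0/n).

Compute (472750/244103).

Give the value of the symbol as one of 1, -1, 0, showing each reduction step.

(472750/244103): 472750 mod 244103 = 228647, so (472750/244103) = (228647/244103)
flip (228647/244103) -> (244103/228647): both odd, 228647 mod 4 = 3, 244103 mod 4 = 3, so the flip contributes -1; sign now -1
(244103/228647): 244103 mod 228647 = 15456, so (244103/228647) = (15456/228647)
factor out 2^5: 15456 = 2^5·483; with 228647 mod 8 = 7, (2/228647) = +1; sign now -1; continue with (483/228647)
flip (483/228647) -> (228647/483): both odd, 483 mod 4 = 3, 228647 mod 4 = 3, so the flip contributes -1; sign now +1
(228647/483): 228647 mod 483 = 188, so (228647/483) = (188/483)
factor out 2^2: 188 = 2^2·47; with 483 mod 8 = 3, (2/483) = -1; sign now +1; continue with (47/483)
flip (47/483) -> (483/47): both odd, 47 mod 4 = 3, 483 mod 4 = 3, so the flip contributes -1; sign now -1
(483/47): 483 mod 47 = 13, so (483/47) = (13/47)
flip (13/47) -> (47/13): both odd, 13 mod 4 = 1, 47 mod 4 = 3, so the flip contributes +1; sign now -1
(47/13): 47 mod 13 = 8, so (47/13) = (8/13)
factor out 2^3: 8 = 2^3·1; with 13 mod 8 = 5, (2/13) = -1; sign now +1; continue with (1/13)
reached (1/13) = 1, so the symbol is +1

1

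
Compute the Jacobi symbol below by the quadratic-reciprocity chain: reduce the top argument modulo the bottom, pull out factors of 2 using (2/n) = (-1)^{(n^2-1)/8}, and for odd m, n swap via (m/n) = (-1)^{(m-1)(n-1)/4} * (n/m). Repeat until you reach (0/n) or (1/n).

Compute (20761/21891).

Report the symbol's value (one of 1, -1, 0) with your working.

1

flip (20761/21891) -> (21891/20761): both odd, 20761 mod 4 = 1, 21891 mod 4 = 3, so the flip contributes +1; sign now +1
(21891/20761): 21891 mod 20761 = 1130, so (21891/20761) = (1130/20761)
factor out 2^1: 1130 = 2^1·565; with 20761 mod 8 = 1, (2/20761) = +1; sign now +1; continue with (565/20761)
flip (565/20761) -> (20761/565): both odd, 565 mod 4 = 1, 20761 mod 4 = 1, so the flip contributes +1; sign now +1
(20761/565): 20761 mod 565 = 421, so (20761/565) = (421/565)
flip (421/565) -> (565/421): both odd, 421 mod 4 = 1, 565 mod 4 = 1, so the flip contributes +1; sign now +1
(565/421): 565 mod 421 = 144, so (565/421) = (144/421)
factor out 2^4: 144 = 2^4·9; with 421 mod 8 = 5, (2/421) = -1; sign now +1; continue with (9/421)
flip (9/421) -> (421/9): both odd, 9 mod 4 = 1, 421 mod 4 = 1, so the flip contributes +1; sign now +1
(421/9): 421 mod 9 = 7, so (421/9) = (7/9)
flip (7/9) -> (9/7): both odd, 7 mod 4 = 3, 9 mod 4 = 1, so the flip contributes +1; sign now +1
(9/7): 9 mod 7 = 2, so (9/7) = (2/7)
factor out 2^1: 2 = 2^1·1; with 7 mod 8 = 7, (2/7) = +1; sign now +1; continue with (1/7)
reached (1/7) = 1, so the symbol is +1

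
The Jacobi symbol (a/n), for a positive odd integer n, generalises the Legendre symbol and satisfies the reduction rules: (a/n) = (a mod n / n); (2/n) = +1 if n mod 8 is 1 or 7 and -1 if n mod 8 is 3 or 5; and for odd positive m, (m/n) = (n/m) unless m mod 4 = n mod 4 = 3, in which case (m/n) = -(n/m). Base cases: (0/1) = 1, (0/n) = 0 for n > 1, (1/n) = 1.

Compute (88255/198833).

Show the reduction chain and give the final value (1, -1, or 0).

flip (88255/198833) -> (198833/88255): both odd, 88255 mod 4 = 3, 198833 mod 4 = 1, so the flip contributes +1; sign now +1
(198833/88255): 198833 mod 88255 = 22323, so (198833/88255) = (22323/88255)
flip (22323/88255) -> (88255/22323): both odd, 22323 mod 4 = 3, 88255 mod 4 = 3, so the flip contributes -1; sign now -1
(88255/22323): 88255 mod 22323 = 21286, so (88255/22323) = (21286/22323)
factor out 2^1: 21286 = 2^1·10643; with 22323 mod 8 = 3, (2/22323) = -1; sign now +1; continue with (10643/22323)
flip (10643/22323) -> (22323/10643): both odd, 10643 mod 4 = 3, 22323 mod 4 = 3, so the flip contributes -1; sign now -1
(22323/10643): 22323 mod 10643 = 1037, so (22323/10643) = (1037/10643)
flip (1037/10643) -> (10643/1037): both odd, 1037 mod 4 = 1, 10643 mod 4 = 3, so the flip contributes +1; sign now -1
(10643/1037): 10643 mod 1037 = 273, so (10643/1037) = (273/1037)
flip (273/1037) -> (1037/273): both odd, 273 mod 4 = 1, 1037 mod 4 = 1, so the flip contributes +1; sign now -1
(1037/273): 1037 mod 273 = 218, so (1037/273) = (218/273)
factor out 2^1: 218 = 2^1·109; with 273 mod 8 = 1, (2/273) = +1; sign now -1; continue with (109/273)
flip (109/273) -> (273/109): both odd, 109 mod 4 = 1, 273 mod 4 = 1, so the flip contributes +1; sign now -1
(273/109): 273 mod 109 = 55, so (273/109) = (55/109)
flip (55/109) -> (109/55): both odd, 55 mod 4 = 3, 109 mod 4 = 1, so the flip contributes +1; sign now -1
(109/55): 109 mod 55 = 54, so (109/55) = (54/55)
factor out 2^1: 54 = 2^1·27; with 55 mod 8 = 7, (2/55) = +1; sign now -1; continue with (27/55)
flip (27/55) -> (55/27): both odd, 27 mod 4 = 3, 55 mod 4 = 3, so the flip contributes -1; sign now +1
(55/27): 55 mod 27 = 1, so (55/27) = (1/27)
reached (1/27) = 1, so the symbol is +1

1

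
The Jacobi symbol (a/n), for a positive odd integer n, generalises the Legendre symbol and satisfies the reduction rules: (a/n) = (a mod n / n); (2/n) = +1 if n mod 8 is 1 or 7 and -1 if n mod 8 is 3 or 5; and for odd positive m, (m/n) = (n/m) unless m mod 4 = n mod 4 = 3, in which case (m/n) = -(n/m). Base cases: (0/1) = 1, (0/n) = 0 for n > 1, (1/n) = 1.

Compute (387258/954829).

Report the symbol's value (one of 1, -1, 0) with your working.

factor out 2^1: 387258 = 2^1·193629; with 954829 mod 8 = 5, (2/954829) = -1; sign now -1; continue with (193629/954829)
flip (193629/954829) -> (954829/193629): both odd, 193629 mod 4 = 1, 954829 mod 4 = 1, so the flip contributes +1; sign now -1
(954829/193629): 954829 mod 193629 = 180313, so (954829/193629) = (180313/193629)
flip (180313/193629) -> (193629/180313): both odd, 180313 mod 4 = 1, 193629 mod 4 = 1, so the flip contributes +1; sign now -1
(193629/180313): 193629 mod 180313 = 13316, so (193629/180313) = (13316/180313)
factor out 2^2: 13316 = 2^2·3329; with 180313 mod 8 = 1, (2/180313) = +1; sign now -1; continue with (3329/180313)
flip (3329/180313) -> (180313/3329): both odd, 3329 mod 4 = 1, 180313 mod 4 = 1, so the flip contributes +1; sign now -1
(180313/3329): 180313 mod 3329 = 547, so (180313/3329) = (547/3329)
flip (547/3329) -> (3329/547): both odd, 547 mod 4 = 3, 3329 mod 4 = 1, so the flip contributes +1; sign now -1
(3329/547): 3329 mod 547 = 47, so (3329/547) = (47/547)
flip (47/547) -> (547/47): both odd, 47 mod 4 = 3, 547 mod 4 = 3, so the flip contributes -1; sign now +1
(547/47): 547 mod 47 = 30, so (547/47) = (30/47)
factor out 2^1: 30 = 2^1·15; with 47 mod 8 = 7, (2/47) = +1; sign now +1; continue with (15/47)
flip (15/47) -> (47/15): both odd, 15 mod 4 = 3, 47 mod 4 = 3, so the flip contributes -1; sign now -1
(47/15): 47 mod 15 = 2, so (47/15) = (2/15)
factor out 2^1: 2 = 2^1·1; with 15 mod 8 = 7, (2/15) = +1; sign now -1; continue with (1/15)
reached (1/15) = 1, so the symbol is -1

-1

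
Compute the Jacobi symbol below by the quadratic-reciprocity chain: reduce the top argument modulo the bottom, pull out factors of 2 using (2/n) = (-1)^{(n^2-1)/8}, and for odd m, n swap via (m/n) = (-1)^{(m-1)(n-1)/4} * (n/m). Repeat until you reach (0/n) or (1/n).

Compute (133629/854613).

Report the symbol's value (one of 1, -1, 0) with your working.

0

reciprocity: (133629/854613) = +1·(854613/133629) since 133629 mod 4 = 1, 854613 mod 4 = 1; sign now +1
(854613/133629) = (52839/133629)   [reduce mod 133629]
reciprocity: (52839/133629) = +1·(133629/52839) since 52839 mod 4 = 3, 133629 mod 4 = 1; sign now +1
(133629/52839) = (27951/52839)   [reduce mod 52839]
reciprocity: (27951/52839) = -1·(52839/27951) since 27951 mod 4 = 3, 52839 mod 4 = 3; sign now -1
(52839/27951) = (24888/27951)   [reduce mod 27951]
24888 = 2^3·3111; (2/27951) = +1 since 27951 mod 8 = 7, so (24888/27951) = (+1)^3·(3111/27951); sign now -1
reciprocity: (3111/27951) = -1·(27951/3111) since 3111 mod 4 = 3, 27951 mod 4 = 3; sign now +1
(27951/3111) = (3063/3111)   [reduce mod 3111]
reciprocity: (3063/3111) = -1·(3111/3063) since 3063 mod 4 = 3, 3111 mod 4 = 3; sign now -1
(3111/3063) = (48/3063)   [reduce mod 3063]
48 = 2^4·3; (2/3063) = +1 since 3063 mod 8 = 7, so (48/3063) = (+1)^4·(3/3063); sign now -1
reciprocity: (3/3063) = -1·(3063/3) since 3 mod 4 = 3, 3063 mod 4 = 3; sign now +1
(3063/3) = (0/3)   [reduce mod 3]
(0/3) = 0   [gcd(a, n) > 1]; final value = 0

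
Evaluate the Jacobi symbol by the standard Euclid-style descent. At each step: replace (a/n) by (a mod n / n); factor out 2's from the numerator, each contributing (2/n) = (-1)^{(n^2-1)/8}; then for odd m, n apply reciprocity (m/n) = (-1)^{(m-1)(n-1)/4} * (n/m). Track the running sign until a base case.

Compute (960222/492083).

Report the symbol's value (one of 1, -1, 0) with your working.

(960222/492083): 960222 mod 492083 = 468139, so (960222/492083) = (468139/492083)
flip (468139/492083) -> (492083/468139): both odd, 468139 mod 4 = 3, 492083 mod 4 = 3, so the flip contributes -1; sign now -1
(492083/468139): 492083 mod 468139 = 23944, so (492083/468139) = (23944/468139)
factor out 2^3: 23944 = 2^3·2993; with 468139 mod 8 = 3, (2/468139) = -1; sign now +1; continue with (2993/468139)
flip (2993/468139) -> (468139/2993): both odd, 2993 mod 4 = 1, 468139 mod 4 = 3, so the flip contributes +1; sign now +1
(468139/2993): 468139 mod 2993 = 1231, so (468139/2993) = (1231/2993)
flip (1231/2993) -> (2993/1231): both odd, 1231 mod 4 = 3, 2993 mod 4 = 1, so the flip contributes +1; sign now +1
(2993/1231): 2993 mod 1231 = 531, so (2993/1231) = (531/1231)
flip (531/1231) -> (1231/531): both odd, 531 mod 4 = 3, 1231 mod 4 = 3, so the flip contributes -1; sign now -1
(1231/531): 1231 mod 531 = 169, so (1231/531) = (169/531)
flip (169/531) -> (531/169): both odd, 169 mod 4 = 1, 531 mod 4 = 3, so the flip contributes +1; sign now -1
(531/169): 531 mod 169 = 24, so (531/169) = (24/169)
factor out 2^3: 24 = 2^3·3; with 169 mod 8 = 1, (2/169) = +1; sign now -1; continue with (3/169)
flip (3/169) -> (169/3): both odd, 3 mod 4 = 3, 169 mod 4 = 1, so the flip contributes +1; sign now -1
(169/3): 169 mod 3 = 1, so (169/3) = (1/3)
reached (1/3) = 1, so the symbol is -1

-1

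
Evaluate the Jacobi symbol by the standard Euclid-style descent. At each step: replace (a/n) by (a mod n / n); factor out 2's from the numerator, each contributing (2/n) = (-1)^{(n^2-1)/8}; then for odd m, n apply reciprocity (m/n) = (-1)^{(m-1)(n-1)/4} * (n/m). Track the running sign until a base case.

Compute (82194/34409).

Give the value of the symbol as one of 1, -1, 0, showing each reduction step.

0

(82194/34409) = (13376/34409)   [reduce mod 34409]
13376 = 2^6·209; (2/34409) = +1 since 34409 mod 8 = 1, so (13376/34409) = (+1)^6·(209/34409); sign now +1
reciprocity: (209/34409) = +1·(34409/209) since 209 mod 4 = 1, 34409 mod 4 = 1; sign now +1
(34409/209) = (133/209)   [reduce mod 209]
reciprocity: (133/209) = +1·(209/133) since 133 mod 4 = 1, 209 mod 4 = 1; sign now +1
(209/133) = (76/133)   [reduce mod 133]
76 = 2^2·19; (2/133) = -1 since 133 mod 8 = 5, so (76/133) = (-1)^2·(19/133); sign now +1
reciprocity: (19/133) = +1·(133/19) since 19 mod 4 = 3, 133 mod 4 = 1; sign now +1
(133/19) = (0/19)   [reduce mod 19]
(0/19) = 0   [gcd(a, n) > 1]; final value = 0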